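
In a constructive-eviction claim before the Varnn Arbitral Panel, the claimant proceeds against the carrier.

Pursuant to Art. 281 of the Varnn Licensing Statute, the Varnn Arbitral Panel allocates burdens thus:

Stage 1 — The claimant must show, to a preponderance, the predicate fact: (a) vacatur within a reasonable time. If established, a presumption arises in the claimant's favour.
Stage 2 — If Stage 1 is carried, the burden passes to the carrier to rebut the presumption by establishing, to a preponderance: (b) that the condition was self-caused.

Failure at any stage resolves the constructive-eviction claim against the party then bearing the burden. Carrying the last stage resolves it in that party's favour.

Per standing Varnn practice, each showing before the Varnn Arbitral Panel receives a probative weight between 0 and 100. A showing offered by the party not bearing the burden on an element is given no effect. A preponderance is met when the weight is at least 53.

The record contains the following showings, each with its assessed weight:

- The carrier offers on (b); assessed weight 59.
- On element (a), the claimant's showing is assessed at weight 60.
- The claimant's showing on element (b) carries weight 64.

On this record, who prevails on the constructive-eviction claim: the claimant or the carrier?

carrier

At Stage 1 the claimant must meet a preponderance (weight is at least 53): on (a) the weight is 60, ≥ 53, so (a) meets the standard.
  The claimant carries Stage 1; the carrier now bears the burden.
At Stage 2 the carrier must meet a preponderance (weight is at least 53): on (b) the weight is 59 (the claimant's 64 is given no effect), ≥ 53, so (b) meets the standard.
  All elements met at the final stage.
With every stage satisfied, the carrier prevails.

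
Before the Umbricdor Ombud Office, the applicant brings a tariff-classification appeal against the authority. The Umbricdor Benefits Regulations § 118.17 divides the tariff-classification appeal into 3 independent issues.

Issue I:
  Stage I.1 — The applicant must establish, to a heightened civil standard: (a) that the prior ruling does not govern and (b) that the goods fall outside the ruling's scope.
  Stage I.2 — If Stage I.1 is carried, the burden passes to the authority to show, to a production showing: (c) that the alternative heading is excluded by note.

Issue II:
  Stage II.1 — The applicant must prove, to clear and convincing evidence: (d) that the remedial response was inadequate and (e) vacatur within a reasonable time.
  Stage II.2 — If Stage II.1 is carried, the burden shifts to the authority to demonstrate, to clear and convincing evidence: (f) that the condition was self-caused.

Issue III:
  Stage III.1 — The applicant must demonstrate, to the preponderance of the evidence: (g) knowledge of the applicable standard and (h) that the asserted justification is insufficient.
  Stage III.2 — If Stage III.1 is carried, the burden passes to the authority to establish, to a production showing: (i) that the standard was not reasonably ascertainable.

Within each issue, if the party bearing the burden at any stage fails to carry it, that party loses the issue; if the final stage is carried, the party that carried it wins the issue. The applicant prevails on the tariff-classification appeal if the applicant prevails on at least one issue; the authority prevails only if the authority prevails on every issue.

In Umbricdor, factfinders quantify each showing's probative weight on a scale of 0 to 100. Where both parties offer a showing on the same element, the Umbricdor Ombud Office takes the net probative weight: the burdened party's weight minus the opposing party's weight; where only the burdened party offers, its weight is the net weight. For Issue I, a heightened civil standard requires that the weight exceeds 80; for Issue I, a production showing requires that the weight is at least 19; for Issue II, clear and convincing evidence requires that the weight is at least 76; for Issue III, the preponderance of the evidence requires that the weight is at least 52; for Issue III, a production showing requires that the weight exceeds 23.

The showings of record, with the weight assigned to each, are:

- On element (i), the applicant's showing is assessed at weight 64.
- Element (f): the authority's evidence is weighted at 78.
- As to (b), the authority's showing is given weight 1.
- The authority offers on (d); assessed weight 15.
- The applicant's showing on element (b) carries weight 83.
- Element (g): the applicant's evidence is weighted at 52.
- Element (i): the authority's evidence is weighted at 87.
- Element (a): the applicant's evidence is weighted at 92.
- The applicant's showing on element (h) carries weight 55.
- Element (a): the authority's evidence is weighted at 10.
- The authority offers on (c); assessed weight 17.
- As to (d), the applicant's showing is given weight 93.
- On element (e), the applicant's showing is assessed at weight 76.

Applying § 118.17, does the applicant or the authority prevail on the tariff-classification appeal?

— Issue I —
Stage I.1 (applicant, a heightened civil standard, weight exceeds 80): (a) net 92−10=82 > 80 — meets; (b) net 83−1=82 > 80 — meets.
  Stage I.1 is satisfied; the onus moves to the authority.
Stage I.2 (authority, a production showing, weight is at least 19): (c) 17 < 19 — fails.
  Not every element is met, so the authority fails to carry Stage I.2.
The applicant prevails on this issue.
— Issue II —
Stage II.1 — burden on applicant; standard: clear and convincing evidence (weight is at least 76).
    (d): 93 − 15 = 78 ≥ 76 [met]
    (e): 76 ≥ 76 [met]
  Stage II.1 is satisfied; the onus moves to the authority.
Stage II.2 — burden on authority; standard: clear and convincing evidence (weight is at least 76).
    (f): 78 ≥ 76 [met]
  The authority carries the last stage.
Every stage carried; the authority prevails on this issue.
— Issue III —
At Stage III.1 the applicant must meet the preponderance of the evidence (weight is at least 52): on (g) the weight is 52, ≥ 52, so (g) meets the standard; on (h) the weight is 55, which does reach 52, so (h) meets the standard.
  The applicant carries Stage III.1; the authority now bears the burden.
At Stage III.2 the authority must meet a production showing (weight exceeds 23): on (i) the weight is 87 less the opposing 64 gives net 23, which does not exceed 23, so (i) does not meet the standard.
  The authority does not carry Stage III.2.
So the applicant prevails on this issue.
Per-issue: Issue I → applicant; Issue II → authority; Issue III → applicant. The applicant must prevail on at least one issue; overall, the applicant prevails.

applicant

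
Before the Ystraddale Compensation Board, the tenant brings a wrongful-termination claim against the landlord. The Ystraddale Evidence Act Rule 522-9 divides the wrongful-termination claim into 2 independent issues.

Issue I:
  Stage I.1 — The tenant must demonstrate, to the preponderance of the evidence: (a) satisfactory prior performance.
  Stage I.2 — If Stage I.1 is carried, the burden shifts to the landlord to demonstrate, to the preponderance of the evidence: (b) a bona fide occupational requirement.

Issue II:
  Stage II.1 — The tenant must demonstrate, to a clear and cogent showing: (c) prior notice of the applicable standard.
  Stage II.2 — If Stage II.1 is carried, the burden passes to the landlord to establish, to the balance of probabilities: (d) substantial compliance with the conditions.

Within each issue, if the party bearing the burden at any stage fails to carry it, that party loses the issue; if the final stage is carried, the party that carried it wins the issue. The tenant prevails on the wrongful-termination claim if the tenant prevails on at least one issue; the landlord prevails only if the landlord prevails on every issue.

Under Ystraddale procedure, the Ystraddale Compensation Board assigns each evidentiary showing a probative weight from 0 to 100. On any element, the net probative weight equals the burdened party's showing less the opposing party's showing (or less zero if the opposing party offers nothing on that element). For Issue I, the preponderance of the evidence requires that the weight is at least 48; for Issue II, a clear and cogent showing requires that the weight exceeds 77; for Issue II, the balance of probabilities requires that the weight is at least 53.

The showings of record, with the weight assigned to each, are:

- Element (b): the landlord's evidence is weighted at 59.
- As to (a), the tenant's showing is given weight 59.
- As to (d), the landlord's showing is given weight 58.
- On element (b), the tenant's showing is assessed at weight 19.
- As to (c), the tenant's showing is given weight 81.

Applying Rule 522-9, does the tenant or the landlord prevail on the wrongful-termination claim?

tenant

— Issue I —
Stage I.1 (tenant, the preponderance of the evidence, weight is at least 48): (a) 59 ≥ 48 — meets.
  All elements met. The burden passes to the landlord.
Stage I.2 (landlord, the preponderance of the evidence, weight is at least 48): (b) net 59−19=40 < 48 — fails.
  The landlord does not carry Stage I.2.
The analysis ends at Stage I.2; the tenant prevails on this issue.
— Issue II —
At Stage II.1 the tenant must meet a clear and cogent showing (weight exceeds 77): on (c) the weight is 81, which does exceed 77, so (c) meets the standard.
  All elements met. The burden passes to the landlord.
At Stage II.2 the landlord must meet the balance of probabilities (weight is at least 53): on (d) the weight is 58, which does reach 53, so (d) meets the standard.
  The landlord carries the last stage.
Every stage carried; the landlord prevails on this issue.
Per-issue: Issue I → tenant; Issue II → landlord. The tenant must prevail on at least one issue; overall, the tenant prevails.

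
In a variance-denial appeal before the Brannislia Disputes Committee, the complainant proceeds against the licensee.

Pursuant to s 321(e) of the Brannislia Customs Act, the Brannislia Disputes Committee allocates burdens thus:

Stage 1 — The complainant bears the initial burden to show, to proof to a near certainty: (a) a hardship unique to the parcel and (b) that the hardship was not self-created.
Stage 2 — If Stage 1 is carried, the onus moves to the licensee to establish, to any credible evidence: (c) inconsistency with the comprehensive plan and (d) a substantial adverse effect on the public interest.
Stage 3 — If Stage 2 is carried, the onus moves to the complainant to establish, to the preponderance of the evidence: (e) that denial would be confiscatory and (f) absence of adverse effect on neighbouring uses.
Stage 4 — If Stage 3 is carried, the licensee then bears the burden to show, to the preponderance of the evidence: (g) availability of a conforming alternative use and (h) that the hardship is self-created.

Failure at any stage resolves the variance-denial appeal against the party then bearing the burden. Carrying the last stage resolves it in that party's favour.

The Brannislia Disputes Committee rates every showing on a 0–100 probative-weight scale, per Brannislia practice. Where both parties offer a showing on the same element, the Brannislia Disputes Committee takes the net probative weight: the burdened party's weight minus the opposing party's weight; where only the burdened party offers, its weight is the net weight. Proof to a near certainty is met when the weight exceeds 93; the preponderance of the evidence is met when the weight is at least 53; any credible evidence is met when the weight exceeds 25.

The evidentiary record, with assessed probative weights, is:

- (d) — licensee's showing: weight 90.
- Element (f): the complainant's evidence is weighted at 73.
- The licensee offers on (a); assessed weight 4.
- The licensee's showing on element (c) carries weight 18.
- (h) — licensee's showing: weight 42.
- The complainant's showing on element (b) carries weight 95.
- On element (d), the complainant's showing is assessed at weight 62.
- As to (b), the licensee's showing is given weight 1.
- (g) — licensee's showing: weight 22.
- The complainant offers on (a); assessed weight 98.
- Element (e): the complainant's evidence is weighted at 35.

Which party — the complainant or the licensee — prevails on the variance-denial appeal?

complainant

At Stage 1 the complainant must meet proof to a near certainty (weight exceeds 93): on (a) the weight is 98 less the opposing 4 gives net 94, > 93, so (a) meets the standard; on (b) the weight is 95 less the opposing 1 gives net 94, > 93, so (b) meets the standard.
  Stage 1 carried; the burden shifts to the licensee.
At Stage 2 the licensee must meet any credible evidence (weight exceeds 25): on (c) the weight is 18, which does not exceed 25, so (c) does not meet the standard; on (d) the weight is 90 less the opposing 62 gives net 28, > 25, so (d) meets the standard.
  Not every element is met, so the licensee fails to carry Stage 2.
The analysis ends at Stage 2; the complainant prevails.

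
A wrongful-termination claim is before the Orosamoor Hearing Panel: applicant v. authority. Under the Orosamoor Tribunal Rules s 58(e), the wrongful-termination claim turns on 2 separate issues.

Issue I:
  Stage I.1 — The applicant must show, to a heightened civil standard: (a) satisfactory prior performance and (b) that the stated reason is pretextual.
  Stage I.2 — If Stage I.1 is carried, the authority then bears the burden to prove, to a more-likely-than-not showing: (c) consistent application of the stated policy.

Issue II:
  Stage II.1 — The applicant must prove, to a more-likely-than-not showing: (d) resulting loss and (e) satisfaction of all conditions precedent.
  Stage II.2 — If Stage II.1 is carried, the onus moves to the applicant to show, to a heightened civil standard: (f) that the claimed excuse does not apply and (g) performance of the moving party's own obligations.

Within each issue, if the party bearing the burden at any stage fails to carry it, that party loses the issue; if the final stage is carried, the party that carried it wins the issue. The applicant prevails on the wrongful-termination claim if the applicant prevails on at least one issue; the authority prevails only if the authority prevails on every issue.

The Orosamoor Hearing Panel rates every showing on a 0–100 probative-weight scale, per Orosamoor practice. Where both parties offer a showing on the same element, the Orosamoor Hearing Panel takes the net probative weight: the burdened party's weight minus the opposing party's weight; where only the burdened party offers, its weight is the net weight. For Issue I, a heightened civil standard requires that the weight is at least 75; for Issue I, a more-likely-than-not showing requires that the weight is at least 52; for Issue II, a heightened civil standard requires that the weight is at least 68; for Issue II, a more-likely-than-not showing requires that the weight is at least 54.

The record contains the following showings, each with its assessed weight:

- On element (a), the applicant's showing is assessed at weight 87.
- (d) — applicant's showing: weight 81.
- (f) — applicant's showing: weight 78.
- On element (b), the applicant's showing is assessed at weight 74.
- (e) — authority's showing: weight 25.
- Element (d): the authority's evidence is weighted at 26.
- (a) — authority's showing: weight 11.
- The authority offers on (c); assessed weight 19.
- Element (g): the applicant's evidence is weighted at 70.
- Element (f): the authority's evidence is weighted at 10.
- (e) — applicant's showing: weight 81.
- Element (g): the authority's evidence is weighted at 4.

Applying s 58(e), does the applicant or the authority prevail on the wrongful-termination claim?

authority

— Issue I —
Stage I.1 (applicant, a heightened civil standard, weight is at least 75): (a) net 87−11=76 ≥ 75 — meets; (b) 74 < 75 — fails.
  The applicant does not carry Stage I.1.
The analysis ends at Stage I.1; the authority prevails on this issue.
— Issue II —
At Stage II.1 the applicant must meet a more-likely-than-not showing (weight is at least 54): on (d) the weight is 81 less the opposing 26 gives net 55, which does reach 54, so (d) meets the standard; on (e) the weight is 81 less the opposing 25 gives net 56, which does reach 54, so (e) meets the standard.
  Stage II.1 carried; the burden remains with the applicant.
At Stage II.2 the applicant must meet a heightened civil standard (weight is at least 68): on (f) the weight is 78 less the opposing 10 gives net 68, ≥ 68, so (f) meets the standard; on (g) the weight is 70 less the opposing 4 gives net 66, which does not reach 68, so (g) does not meet the standard.
  Stage II.2 not carried; the applicant fails its burden.
The authority prevails on this issue.
Per-issue: Issue I → authority; Issue II → authority. The applicant must prevail on at least one issue; overall, the authority prevails.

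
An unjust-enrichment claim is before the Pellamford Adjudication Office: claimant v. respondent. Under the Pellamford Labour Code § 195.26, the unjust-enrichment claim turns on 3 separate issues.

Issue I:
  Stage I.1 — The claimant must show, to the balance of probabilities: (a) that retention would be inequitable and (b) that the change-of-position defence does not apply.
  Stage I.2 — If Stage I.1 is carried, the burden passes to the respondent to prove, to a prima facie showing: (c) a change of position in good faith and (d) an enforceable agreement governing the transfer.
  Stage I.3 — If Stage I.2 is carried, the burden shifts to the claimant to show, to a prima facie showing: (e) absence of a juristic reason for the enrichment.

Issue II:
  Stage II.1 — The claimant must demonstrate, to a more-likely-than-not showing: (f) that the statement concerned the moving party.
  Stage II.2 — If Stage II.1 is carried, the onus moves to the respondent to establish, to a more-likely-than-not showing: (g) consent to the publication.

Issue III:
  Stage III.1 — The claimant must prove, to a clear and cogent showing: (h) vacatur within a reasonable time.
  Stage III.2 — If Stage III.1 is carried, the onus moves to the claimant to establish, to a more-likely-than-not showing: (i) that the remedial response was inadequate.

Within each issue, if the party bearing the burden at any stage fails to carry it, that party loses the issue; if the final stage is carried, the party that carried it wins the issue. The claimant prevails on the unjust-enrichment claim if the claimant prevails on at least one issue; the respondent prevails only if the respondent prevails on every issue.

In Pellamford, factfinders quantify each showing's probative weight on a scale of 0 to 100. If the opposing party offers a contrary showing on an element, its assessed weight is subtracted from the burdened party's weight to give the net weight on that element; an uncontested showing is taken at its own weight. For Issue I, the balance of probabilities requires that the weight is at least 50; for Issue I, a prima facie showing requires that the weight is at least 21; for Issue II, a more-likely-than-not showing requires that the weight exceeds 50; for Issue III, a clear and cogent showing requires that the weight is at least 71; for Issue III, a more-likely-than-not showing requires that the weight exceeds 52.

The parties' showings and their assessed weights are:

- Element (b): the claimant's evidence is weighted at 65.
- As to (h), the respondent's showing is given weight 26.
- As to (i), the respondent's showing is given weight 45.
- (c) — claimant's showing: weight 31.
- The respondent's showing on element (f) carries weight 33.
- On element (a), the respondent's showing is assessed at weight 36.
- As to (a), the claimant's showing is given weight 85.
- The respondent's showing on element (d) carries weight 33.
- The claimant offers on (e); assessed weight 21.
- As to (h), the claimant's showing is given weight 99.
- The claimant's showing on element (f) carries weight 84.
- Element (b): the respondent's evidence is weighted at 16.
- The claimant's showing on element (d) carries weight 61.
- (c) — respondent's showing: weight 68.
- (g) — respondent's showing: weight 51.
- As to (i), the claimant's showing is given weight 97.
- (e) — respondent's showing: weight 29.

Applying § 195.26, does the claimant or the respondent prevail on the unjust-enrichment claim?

— Issue I —
Stage I.1 (claimant, the balance of probabilities, weight is at least 50): (a) net 85−36=49 < 50 — fails; (b) net 65−16=49 < 50 — fails.
  The claimant does not carry Stage I.1.
The analysis ends at Stage I.1; the respondent prevails on this issue.
— Issue II —
At Stage II.1 the claimant must meet a more-likely-than-not showing (weight exceeds 50): on (f) the weight is 84 less the opposing 33 gives net 51, > 50, so (f) meets the standard.
  The claimant carries Stage II.1; the respondent now bears the burden.
At Stage II.2 the respondent must meet a more-likely-than-not showing (weight exceeds 50): on (g) the weight is 51, > 50, so (g) meets the standard.
  All elements met at the final stage.
All stages carried — the respondent prevails on this issue.
— Issue III —
At Stage III.1 the claimant must meet a clear and cogent showing (weight is at least 71): on (h) the weight is 99 less the opposing 26 gives net 73, ≥ 71, so (h) meets the standard.
  All elements met. The claimant retains the burden for Stage III.2.
At Stage III.2 the claimant must meet a more-likely-than-not showing (weight exceeds 52): on (i) the weight is 97 less the opposing 45 gives net 52, which does not exceed 52, so (i) does not meet the standard.
  The claimant does not carry Stage III.2.
The analysis ends at Stage III.2; the respondent prevails on this issue.
Per-issue: Issue I → respondent; Issue II → respondent; Issue III → respondent. The claimant must prevail on at least one issue; overall, the respondent prevails.

respondent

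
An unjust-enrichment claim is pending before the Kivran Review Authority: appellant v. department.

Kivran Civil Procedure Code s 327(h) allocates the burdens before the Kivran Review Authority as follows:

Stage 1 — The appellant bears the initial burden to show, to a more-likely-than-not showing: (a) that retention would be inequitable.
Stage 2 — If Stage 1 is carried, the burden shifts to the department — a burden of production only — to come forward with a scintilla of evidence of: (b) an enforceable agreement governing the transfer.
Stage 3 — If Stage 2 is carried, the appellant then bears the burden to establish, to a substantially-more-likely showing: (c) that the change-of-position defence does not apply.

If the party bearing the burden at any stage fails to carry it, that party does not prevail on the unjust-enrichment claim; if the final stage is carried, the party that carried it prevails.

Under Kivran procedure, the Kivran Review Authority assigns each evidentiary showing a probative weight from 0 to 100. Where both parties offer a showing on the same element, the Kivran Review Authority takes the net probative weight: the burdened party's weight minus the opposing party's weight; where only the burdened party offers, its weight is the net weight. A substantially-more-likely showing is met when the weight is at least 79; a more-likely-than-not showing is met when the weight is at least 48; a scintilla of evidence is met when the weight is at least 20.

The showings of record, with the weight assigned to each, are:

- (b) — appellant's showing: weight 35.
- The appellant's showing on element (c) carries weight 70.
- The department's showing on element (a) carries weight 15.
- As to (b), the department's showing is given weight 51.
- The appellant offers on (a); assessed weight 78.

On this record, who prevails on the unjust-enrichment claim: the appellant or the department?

appellant

Stage 1 — burden on appellant; standard: a more-likely-than-not showing (weight is at least 48).
    (a): 78 − 15 = 63 ≥ 48 [met]
  Stage 1 carried; the burden shifts to the department.
Stage 2 — burden on department; standard: a scintilla of evidence (weight is at least 20).
    (b): 51 − 35 = 16 < 20 [not met]
  Not every element is met, so the department fails to carry Stage 2.
So the appellant prevails.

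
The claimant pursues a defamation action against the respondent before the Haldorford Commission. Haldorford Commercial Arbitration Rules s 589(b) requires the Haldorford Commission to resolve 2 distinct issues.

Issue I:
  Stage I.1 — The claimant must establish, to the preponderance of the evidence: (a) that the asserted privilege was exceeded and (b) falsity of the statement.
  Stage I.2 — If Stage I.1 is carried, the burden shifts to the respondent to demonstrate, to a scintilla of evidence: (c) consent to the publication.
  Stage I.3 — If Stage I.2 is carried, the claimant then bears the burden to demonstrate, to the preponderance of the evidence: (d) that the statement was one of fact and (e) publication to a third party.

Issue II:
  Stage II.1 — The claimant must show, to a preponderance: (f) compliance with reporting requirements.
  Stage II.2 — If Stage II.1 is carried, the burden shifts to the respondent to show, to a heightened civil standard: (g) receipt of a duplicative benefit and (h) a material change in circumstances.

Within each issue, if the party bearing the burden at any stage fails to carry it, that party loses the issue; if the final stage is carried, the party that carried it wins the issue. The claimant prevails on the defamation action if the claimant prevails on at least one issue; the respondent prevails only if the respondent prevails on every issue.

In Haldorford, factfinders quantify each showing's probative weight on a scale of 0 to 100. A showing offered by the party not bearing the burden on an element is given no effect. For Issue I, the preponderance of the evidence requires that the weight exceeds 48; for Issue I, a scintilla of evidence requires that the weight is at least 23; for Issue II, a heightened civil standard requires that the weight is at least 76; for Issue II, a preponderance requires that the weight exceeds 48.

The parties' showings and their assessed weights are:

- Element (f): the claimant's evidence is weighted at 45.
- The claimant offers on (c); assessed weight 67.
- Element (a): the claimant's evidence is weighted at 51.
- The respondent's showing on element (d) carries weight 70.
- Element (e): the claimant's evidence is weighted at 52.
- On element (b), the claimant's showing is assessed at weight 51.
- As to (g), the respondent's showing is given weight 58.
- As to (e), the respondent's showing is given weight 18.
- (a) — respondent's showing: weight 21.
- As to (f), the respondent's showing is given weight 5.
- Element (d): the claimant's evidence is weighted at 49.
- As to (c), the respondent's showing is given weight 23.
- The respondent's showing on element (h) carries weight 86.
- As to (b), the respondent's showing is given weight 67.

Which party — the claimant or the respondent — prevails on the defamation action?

claimant

— Issue I —
Stage I.1 — burden on claimant; standard: the preponderance of the evidence (weight exceeds 48).
    (a): 51 (respondent's 21 disregarded) > 48 [met]
    (b): 51 (respondent's 67 disregarded) > 48 [met]
  All elements met. The burden passes to the respondent.
Stage I.2 — burden on respondent; standard: a scintilla of evidence (weight is at least 23).
    (c): 23 (claimant's 67 disregarded) ≥ 23 [met]
  All elements met. The burden passes to the claimant.
Stage I.3 — burden on claimant; standard: the preponderance of the evidence (weight exceeds 48).
    (d): 49 (respondent's 70 disregarded) > 48 [met]
    (e): 52 (respondent's 18 disregarded) > 48 [met]
  The claimant carries the last stage.
All stages carried — the claimant prevails on this issue.
— Issue II —
Stage II.1 — burden on claimant; standard: a preponderance (weight exceeds 48).
    (f): 45 (respondent's 5 disregarded) ≤ 48 [not met]
  Not every element is met, so the claimant fails to carry Stage II.1.
The analysis ends at Stage II.1; the respondent prevails on this issue.
Per-issue: Issue I → claimant; Issue II → respondent. The claimant must prevail on at least one issue; overall, the claimant prevails.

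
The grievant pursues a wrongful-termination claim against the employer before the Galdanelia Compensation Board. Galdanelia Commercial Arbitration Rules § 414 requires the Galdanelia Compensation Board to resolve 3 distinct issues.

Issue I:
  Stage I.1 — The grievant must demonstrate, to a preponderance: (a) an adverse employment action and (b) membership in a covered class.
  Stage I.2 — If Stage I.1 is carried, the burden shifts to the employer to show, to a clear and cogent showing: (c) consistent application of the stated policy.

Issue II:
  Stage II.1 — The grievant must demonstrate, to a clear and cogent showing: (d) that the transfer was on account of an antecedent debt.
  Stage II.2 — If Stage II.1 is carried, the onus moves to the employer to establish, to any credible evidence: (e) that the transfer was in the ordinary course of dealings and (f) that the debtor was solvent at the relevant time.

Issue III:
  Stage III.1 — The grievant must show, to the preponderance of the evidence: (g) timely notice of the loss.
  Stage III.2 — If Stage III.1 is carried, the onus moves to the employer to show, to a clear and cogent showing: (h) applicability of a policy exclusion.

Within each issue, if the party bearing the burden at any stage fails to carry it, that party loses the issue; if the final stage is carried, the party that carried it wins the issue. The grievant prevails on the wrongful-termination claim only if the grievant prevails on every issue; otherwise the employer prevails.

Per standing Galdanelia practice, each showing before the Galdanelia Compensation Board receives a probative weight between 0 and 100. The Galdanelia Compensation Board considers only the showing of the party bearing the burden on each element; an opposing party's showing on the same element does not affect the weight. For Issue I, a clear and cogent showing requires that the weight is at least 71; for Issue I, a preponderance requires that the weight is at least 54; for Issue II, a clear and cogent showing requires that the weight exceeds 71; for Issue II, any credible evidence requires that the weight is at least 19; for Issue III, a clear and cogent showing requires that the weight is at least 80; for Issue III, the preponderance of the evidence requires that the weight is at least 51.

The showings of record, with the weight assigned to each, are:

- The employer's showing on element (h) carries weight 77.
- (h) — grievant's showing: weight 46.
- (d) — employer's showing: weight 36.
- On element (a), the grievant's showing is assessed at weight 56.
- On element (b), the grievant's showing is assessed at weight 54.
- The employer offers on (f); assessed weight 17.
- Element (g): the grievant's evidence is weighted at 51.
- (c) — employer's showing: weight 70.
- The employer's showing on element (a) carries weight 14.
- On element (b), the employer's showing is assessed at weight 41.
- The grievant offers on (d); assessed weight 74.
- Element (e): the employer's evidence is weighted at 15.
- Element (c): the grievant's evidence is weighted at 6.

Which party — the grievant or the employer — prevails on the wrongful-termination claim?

grievant

— Issue I —
At Stage I.1 the grievant must meet a preponderance (weight is at least 54): on (a) the weight is 56 (the employer's 14 is given no effect), which does reach 54, so (a) meets the standard; on (b) the weight is 54 (the employer's 41 is given no effect), ≥ 54, so (b) meets the standard.
  All elements met. The burden passes to the employer.
At Stage I.2 the employer must meet a clear and cogent showing (weight is at least 71): on (c) the weight is 70 (the grievant's 6 is given no effect), which does not reach 71, so (c) does not meet the standard.
  Not every element is met, so the employer fails to carry Stage I.2.
The grievant prevails on this issue.
— Issue II —
Stage II.1 (grievant, a clear and cogent showing, weight exceeds 71): (d) 74 (employer's 36 disregarded) > 71 — meets.
  The grievant carries Stage II.1; the employer now bears the burden.
Stage II.2 (employer, any credible evidence, weight is at least 19): (e) 15 < 19 — fails; (f) 17 < 19 — fails.
  The employer does not carry Stage II.2.
So the grievant prevails on this issue.
— Issue III —
Stage III.1 — burden on grievant; standard: the preponderance of the evidence (weight is at least 51).
    (g): 51 ≥ 51 [met]
  Stage III.1 is satisfied; the onus moves to the employer.
Stage III.2 — burden on employer; standard: a clear and cogent showing (weight is at least 80).
    (h): 77 (grievant's 46 disregarded) < 80 [not met]
  Stage III.2 not carried; the employer fails its burden.
The analysis ends at Stage III.2; the grievant prevails on this issue.
Per-issue: Issue I → grievant; Issue II → grievant; Issue III → grievant. The grievant must prevail on every issue; overall, the grievant prevails.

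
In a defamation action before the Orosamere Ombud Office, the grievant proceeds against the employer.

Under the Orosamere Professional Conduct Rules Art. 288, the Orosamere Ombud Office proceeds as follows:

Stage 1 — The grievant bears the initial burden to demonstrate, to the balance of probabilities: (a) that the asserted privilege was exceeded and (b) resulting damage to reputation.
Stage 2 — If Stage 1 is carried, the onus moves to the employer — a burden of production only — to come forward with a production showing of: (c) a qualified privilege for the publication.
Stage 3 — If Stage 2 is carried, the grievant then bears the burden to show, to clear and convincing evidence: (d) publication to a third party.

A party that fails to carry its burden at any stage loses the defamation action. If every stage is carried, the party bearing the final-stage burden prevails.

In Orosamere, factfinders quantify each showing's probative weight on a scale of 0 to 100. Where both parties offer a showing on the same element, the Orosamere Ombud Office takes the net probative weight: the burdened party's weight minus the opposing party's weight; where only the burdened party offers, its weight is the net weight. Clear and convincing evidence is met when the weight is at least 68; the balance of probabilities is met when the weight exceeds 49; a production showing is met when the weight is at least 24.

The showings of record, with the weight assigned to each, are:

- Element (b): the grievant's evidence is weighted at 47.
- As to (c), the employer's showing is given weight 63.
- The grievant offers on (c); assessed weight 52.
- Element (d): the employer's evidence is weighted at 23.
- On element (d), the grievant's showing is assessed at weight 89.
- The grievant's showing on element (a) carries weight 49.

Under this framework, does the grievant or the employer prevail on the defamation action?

At Stage 1 the grievant must meet the balance of probabilities (weight exceeds 49): on (a) the weight is 49, which does not exceed 49, so (a) does not meet the standard; on (b) the weight is 47, which does not exceed 49, so (b) does not meet the standard.
  Not every element is met, so the grievant fails to carry Stage 1.
The employer prevails.

employer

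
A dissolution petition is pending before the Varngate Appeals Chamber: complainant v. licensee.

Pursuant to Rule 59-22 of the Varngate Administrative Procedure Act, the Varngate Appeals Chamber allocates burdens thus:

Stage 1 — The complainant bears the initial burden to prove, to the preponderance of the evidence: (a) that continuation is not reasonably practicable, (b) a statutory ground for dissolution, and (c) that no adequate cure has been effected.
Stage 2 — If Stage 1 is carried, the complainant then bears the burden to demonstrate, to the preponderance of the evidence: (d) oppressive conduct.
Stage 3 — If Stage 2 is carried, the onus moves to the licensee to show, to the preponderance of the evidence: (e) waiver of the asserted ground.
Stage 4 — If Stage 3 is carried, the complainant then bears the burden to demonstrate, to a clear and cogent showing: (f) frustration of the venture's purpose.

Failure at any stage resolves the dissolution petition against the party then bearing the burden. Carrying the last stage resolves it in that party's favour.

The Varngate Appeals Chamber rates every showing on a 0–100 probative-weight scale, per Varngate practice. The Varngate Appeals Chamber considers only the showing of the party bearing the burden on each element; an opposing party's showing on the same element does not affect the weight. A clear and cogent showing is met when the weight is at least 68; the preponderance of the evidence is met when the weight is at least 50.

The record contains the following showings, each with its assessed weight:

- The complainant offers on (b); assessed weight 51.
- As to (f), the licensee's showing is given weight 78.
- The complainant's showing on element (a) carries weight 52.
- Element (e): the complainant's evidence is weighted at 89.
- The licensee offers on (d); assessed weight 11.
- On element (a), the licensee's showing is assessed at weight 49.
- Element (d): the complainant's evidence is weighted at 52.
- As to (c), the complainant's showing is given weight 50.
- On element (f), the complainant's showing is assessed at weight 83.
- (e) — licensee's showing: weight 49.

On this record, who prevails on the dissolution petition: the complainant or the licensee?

Stage 1 (complainant, the preponderance of the evidence, weight is at least 50): (a) 52 (licensee's 49 disregarded) ≥ 50 — meets; (b) 51 ≥ 50 — meets; (c) 50 ≥ 50 — meets.
  Stage 1 is satisfied; the complainant continues to bear the burden.
Stage 2 (complainant, the preponderance of the evidence, weight is at least 50): (d) 52 (licensee's 11 disregarded) ≥ 50 — meets.
  Stage 2 carried; the burden shifts to the licensee.
Stage 3 (licensee, the preponderance of the evidence, weight is at least 50): (e) 49 (complainant's 89 disregarded) < 50 — fails.
  Not every element is met, so the licensee fails to carry Stage 3.
So the complainant prevails.

complainant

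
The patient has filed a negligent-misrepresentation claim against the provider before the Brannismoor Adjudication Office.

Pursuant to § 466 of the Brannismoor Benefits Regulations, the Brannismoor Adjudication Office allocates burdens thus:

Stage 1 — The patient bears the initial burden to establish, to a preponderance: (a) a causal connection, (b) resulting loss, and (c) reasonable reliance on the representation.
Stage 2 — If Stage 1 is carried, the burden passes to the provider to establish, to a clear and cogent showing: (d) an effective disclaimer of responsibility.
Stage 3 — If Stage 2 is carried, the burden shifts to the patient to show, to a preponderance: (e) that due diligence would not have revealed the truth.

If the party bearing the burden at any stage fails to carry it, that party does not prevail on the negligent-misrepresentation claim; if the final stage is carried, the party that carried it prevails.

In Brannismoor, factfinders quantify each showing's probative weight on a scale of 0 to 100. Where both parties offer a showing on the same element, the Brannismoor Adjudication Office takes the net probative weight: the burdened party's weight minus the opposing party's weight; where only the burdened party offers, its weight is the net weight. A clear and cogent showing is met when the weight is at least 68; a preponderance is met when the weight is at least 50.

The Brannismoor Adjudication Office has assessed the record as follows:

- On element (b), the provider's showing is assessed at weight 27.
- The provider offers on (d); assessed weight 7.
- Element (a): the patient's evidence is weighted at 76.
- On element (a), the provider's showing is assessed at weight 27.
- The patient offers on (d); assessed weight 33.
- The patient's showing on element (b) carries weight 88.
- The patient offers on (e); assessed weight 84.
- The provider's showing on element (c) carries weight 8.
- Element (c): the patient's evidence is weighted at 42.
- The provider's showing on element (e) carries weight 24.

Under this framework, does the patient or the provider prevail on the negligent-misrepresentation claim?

provider

At Stage 1 the patient must meet a preponderance (weight is at least 50): on (a) the weight is 76 less the opposing 27 gives net 49, < 50, so (a) does not meet the standard; on (b) the weight is 88 less the opposing 27 gives net 61, ≥ 50, so (b) meets the standard; on (c) the weight is 42 less the opposing 8 gives net 34, < 50, so (c) does not meet the standard.
  The patient does not carry Stage 1.
The provider prevails.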